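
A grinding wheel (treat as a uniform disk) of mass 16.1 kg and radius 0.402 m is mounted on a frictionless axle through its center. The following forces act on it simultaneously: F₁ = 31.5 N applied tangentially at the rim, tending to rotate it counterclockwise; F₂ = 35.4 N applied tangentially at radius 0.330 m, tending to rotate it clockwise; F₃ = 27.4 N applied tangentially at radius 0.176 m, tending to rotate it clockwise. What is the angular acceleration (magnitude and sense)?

I = ½MR² = (1/2)(16.1)(0.402)² = 1.301 kg·m².
Taking counterclockwise as positive: τ₁ = +(31.5)(0.402) = +12.66 N·m; τ₂ = −(35.4)(0.330) = −11.68 N·m; τ₃ = −(27.4)(0.176) = −4.822 N·m.
Net torque τ = -3.841 N·m.
α = τ/I = -3.841/1.301 = -2.953 rad/s².

α ≈ 2.95 rad/s², clockwise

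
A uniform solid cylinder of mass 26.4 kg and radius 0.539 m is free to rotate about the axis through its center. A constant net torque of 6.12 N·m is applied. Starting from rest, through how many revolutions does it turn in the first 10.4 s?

I = ½MR² = (1/2)(26.4)(0.539)² = 3.835 kg·m².
α = τ/I = 6.12/3.835 = 1.596 rad/s².
θ = ½αt² = ½(1.596)(10.4)² = 86.31 rad.
Revolutions = θ/(2π) = 13.74.

≈ 13.7 revolutions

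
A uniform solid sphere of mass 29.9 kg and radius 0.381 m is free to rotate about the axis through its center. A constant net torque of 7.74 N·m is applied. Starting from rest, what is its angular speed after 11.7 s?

I = (2/5)MR² = (2/5)(29.9)(0.381)² = 1.736 kg·m².
α = τ/I = 7.74/1.736 = 4.458 rad/s².
ω = ω₀ + αt = 0 + (4.458)(11.7) = 52.16 rad/s.

ω ≈ 52.2 rad/s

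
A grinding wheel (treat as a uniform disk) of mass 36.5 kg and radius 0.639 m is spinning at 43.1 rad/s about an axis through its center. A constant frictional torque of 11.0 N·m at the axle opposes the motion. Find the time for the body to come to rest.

t ≈ 29.2 s

I = ½MR² = (1/2)(36.5)(0.639)² = 7.452 kg·m².
The net torque has magnitude 11.0 N·m, opposing ω.
|α| = τ/I = 11.00/7.452 = 1.476 rad/s² (deceleration).
0 = ω₀ − |α|t ⇒ t = ω₀/|α| = 43.1/1.476 = 29.20 s.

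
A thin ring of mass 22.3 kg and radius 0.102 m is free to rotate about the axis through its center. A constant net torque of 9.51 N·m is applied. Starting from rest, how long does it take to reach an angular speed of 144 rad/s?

t ≈ 3.51 s

I = MR² = (22.3)(0.102)² = 0.2320 kg·m².
α = τ/I = 9.51/0.2320 = 40.99 rad/s².
ω = αt ⇒ t = ω/α = 144/40.99 = 3.513 s.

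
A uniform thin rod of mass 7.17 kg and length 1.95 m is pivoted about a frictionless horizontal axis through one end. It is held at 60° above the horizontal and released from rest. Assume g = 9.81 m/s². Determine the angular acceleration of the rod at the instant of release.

About the pivot, I = (1/3)ML² = (1/3)(7.17)(1.95)² = 9.088 kg·m².
The weight acts at the center, a distance L/2 = 0.9750 m from the pivot; τ = Mg(L/2) cos 60° = 34.29 N·m.
α = τ/I = 34.29/9.088 = 3.773 rad/s².
(Equivalently α = (3g/(2L)) cos 60° = 3.773 rad/s².)

α ≈ 3.77 rad/s²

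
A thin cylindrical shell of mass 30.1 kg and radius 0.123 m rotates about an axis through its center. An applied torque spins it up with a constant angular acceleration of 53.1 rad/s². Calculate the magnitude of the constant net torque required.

I = MR² = (30.1)(0.123)² = 0.4554 kg·m².
τ = Iα = (0.4554)(53.10) = 24.18 N·m.

τ ≈ 24.2 N·m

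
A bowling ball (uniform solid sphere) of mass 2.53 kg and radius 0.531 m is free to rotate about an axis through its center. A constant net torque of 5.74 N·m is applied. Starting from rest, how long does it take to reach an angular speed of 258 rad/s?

I = (2/5)MR² = (2/5)(2.53)(0.531)² = 0.2853 kg·m².
α = τ/I = 5.74/0.2853 = 20.12 rad/s².
ω = αt ⇒ t = ω/α = 258/20.12 = 12.83 s.

t ≈ 12.8 s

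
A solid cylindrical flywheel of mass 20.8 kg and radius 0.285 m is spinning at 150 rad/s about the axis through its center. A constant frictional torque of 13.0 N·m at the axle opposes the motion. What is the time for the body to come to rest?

I = ½MR² = (1/2)(20.8)(0.285)² = 0.8447 kg·m².
The net torque has magnitude 13.0 N·m, opposing ω.
|α| = τ/I = 13.00/0.8447 = 15.39 rad/s² (deceleration).
0 = ω₀ − |α|t ⇒ t = ω₀/|α| = 150/15.39 = 9.747 s.

t ≈ 9.75 s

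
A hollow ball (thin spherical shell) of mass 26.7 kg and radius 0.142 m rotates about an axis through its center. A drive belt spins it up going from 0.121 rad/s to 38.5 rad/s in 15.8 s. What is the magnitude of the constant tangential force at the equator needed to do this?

F ≈ 6.14 N

I = (2/3)MR² = (2/3)(26.7)(0.142)² = 0.3589 kg·m².
α = Δω/Δt = (38.5 − 0.121)/15.8 = 2.429 rad/s².
The required torque is τ = Iα = (0.3589)(2.429) = 0.8718 N·m.
A tangential force at the equator gives τ = FR, so F = τ/R = 0.8718/0.142 = 6.140 N.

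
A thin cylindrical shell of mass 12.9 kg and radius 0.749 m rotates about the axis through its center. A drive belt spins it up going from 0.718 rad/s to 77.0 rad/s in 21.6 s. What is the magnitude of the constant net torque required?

I = MR² = (12.9)(0.749)² = 7.237 kg·m².
α = Δω/Δt = (77.0 − 0.718)/21.6 = 3.532 rad/s².
τ = Iα = (7.237)(3.532) = 25.56 N·m.

τ ≈ 25.6 N·m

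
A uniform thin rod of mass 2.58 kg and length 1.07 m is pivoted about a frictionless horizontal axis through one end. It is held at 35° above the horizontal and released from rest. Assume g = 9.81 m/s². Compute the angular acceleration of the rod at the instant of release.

About the pivot, I = (1/3)ML² = (1/3)(2.58)(1.07)² = 0.9846 kg·m².
The weight acts at the center, a distance L/2 = 0.5350 m from the pivot; τ = Mg(L/2) cos 35° = 11.09 N·m.
α = τ/I = 11.09/0.9846 = 11.27 rad/s².
(Equivalently α = (3g/(2L)) cos 35° = 11.27 rad/s².)

α ≈ 11.3 rad/s²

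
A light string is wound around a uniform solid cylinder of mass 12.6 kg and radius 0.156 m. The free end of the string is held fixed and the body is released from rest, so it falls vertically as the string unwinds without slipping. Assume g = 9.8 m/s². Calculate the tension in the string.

Translation: Mg − T = Ma. Rotation about the center: TR = Iα with I = ½MR².
With a = αR: T = (I/R²)a = (1/2)M a, so Mg = (1 + 0.5000)Ma.
a = g/(1 + 0.5000) = 9.8/1.500 = 6.533 m/s².
T = 0.5000·M·a = (0.5000)(12.6)(6.533) = 41.16 N.

T ≈ 41.2 N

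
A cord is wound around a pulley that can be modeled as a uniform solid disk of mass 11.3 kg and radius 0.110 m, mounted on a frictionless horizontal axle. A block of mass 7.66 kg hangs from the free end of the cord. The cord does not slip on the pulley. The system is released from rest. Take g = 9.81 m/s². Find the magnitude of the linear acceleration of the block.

I = ½MR² = (1/2)(11.3)(0.110)² = 0.06837 kg·m².
Block: mg − T = ma. Pulley: TR = Iα. No-slip: a = αR, so T = (I/R²)a = 5.650·a.
Then mg = (m + 5.650)a, so a = (7.66)(9.81)/(7.66 + 5.650) = 5.646 m/s².

a ≈ 5.65 m/s²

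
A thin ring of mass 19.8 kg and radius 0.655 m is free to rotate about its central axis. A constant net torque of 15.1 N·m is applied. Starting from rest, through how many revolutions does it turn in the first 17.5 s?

I = MR² = (19.8)(0.655)² = 8.495 kg·m².
α = τ/I = 15.1/8.495 = 1.778 rad/s².
θ = ½αt² = ½(1.778)(17.5)² = 272.2 rad.
Revolutions = θ/(2π) = 43.32.

≈ 43.3 revolutions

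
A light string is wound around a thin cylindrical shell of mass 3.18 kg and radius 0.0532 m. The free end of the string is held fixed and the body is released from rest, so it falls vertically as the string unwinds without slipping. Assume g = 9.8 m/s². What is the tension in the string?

T ≈ 15.6 N

Translation: Mg − T = Ma. Rotation about the center: TR = Iα with I = MR².
With a = αR: T = (I/R²)a = M a, so Mg = (1 + 1.000)Ma.
a = g/(1 + 1.000) = 9.8/2.000 = 4.900 m/s².
T = 1.000·M·a = (1.000)(3.18)(4.900) = 15.58 N.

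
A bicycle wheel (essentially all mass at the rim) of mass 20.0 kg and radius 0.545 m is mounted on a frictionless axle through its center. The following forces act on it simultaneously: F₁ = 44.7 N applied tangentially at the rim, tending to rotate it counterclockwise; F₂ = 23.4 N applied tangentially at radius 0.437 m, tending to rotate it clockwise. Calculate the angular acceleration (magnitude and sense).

I = MR² = (20.0)(0.545)² = 5.941 kg·m².
Taking counterclockwise as positive: τ₁ = +(44.7)(0.545) = +24.36 N·m; τ₂ = −(23.4)(0.437) = −10.23 N·m.
Net torque τ = 14.14 N·m.
α = τ/I = 14.14/5.941 = 2.380 rad/s².

α ≈ 2.38 rad/s², counterclockwise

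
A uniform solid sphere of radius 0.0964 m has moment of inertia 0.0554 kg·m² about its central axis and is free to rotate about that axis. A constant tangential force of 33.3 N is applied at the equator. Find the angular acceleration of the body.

τ = F R = (33.3)(0.0964) = 3.210 N·m.
Newton's second law for rotation, τ = Iα, gives α = τ/I = 3.210/0.05540 = 57.94 rad/s².

α ≈ 57.9 rad/s²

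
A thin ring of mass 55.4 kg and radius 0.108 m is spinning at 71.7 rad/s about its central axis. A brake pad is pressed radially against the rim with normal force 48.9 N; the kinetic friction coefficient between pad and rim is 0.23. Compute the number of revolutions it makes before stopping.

≈ 218 revolutions

I = MR² = (55.4)(0.108)² = 0.6462 kg·m².
Friction force f = μN = (0.23)(48.9) = 11.25 N at the rim; torque magnitude τ = fR = 1.215 N·m, opposing ω.
|α| = τ/I = 1.215/0.6462 = 1.880 rad/s² (deceleration).
ω² = ω₀² − 2|α|θ with ω = 0 ⇒ θ = ω₀²/(2|α|) = 1367 rad = 217.6 rev.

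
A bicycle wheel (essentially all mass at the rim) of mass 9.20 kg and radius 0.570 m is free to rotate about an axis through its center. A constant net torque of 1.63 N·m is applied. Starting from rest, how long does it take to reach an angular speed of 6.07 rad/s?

I = MR² = (9.20)(0.570)² = 2.989 kg·m².
α = τ/I = 1.63/2.989 = 0.5453 rad/s².
ω = αt ⇒ t = ω/α = 6.07/0.5453 = 11.13 s.

t ≈ 11.1 s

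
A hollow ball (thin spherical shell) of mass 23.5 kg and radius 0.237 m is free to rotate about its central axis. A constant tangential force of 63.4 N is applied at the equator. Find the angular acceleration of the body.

I = (2/3)MR² = (2/3)(23.5)(0.237)² = 0.8800 kg·m².
τ = F R = (63.4)(0.237) = 15.03 N·m.
From τ = Iα: α = 15.03/0.8800 = 17.08 rad/s².

α ≈ 17.1 rad/s²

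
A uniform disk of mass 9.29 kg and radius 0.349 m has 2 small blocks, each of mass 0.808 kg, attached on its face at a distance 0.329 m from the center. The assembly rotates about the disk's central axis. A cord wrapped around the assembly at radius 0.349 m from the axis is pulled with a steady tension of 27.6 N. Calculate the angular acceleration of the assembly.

I_disk = ½MR² = ½(9.29)(0.349)² = 0.5658 kg·m².
I_blocks = 2·m·r² = 2(0.808)(0.329)² = 0.1749 kg·m².
Total I = 0.7407 kg·m².
τ = F r = (27.6)(0.349) = 9.632 N·m.
α = τ/I = 9.632/0.7407 = 13.00 rad/s².

α ≈ 13.0 rad/s²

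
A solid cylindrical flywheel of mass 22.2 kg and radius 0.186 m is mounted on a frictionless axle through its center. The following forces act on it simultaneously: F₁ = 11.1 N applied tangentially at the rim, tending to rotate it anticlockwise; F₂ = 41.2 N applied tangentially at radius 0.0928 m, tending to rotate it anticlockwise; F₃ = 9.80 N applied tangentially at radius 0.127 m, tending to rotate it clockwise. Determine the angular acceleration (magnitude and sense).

I = ½MR² = (1/2)(22.2)(0.186)² = 0.3840 kg·m².
Taking anticlockwise as positive: τ₁ = +(11.1)(0.186) = +2.065 N·m; τ₂ = +(41.2)(0.0928) = +3.823 N·m; τ₃ = −(9.80)(0.127) = −1.245 N·m.
Net torque τ = 4.643 N·m.
α = τ/I = 4.643/0.3840 = 12.09 rad/s².

α ≈ 12.1 rad/s², anticlockwise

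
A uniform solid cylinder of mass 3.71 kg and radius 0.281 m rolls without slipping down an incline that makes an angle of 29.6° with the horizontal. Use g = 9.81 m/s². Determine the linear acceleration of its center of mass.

a ≈ 3.23 m/s²

Translation along the incline: Mg sinθ − f = Ma.
Rotation about the center: fR = Iα with I = ½MR². No-slip gives a = αR, so f = (I/R²)a = (1/2)M a.
Substituting: Mg sinθ = (1 + 0.5000)Ma, so a = g sinθ/(1 + 0.5000) = (9.81) sin 29.6° / 1.500 = 3.230 m/s².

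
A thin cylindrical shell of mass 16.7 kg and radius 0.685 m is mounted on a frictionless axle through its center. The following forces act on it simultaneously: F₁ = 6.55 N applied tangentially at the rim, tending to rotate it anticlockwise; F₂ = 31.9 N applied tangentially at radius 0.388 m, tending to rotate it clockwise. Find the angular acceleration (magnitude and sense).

α ≈ 1.01 rad/s², clockwise

I = MR² = (16.7)(0.685)² = 7.836 kg·m².
Taking anticlockwise as positive: τ₁ = +(6.55)(0.685) = +4.487 N·m; τ₂ = −(31.9)(0.388) = −12.38 N·m.
Net torque τ = -7.890 N·m.
α = τ/I = -7.890/7.836 = -1.007 rad/s².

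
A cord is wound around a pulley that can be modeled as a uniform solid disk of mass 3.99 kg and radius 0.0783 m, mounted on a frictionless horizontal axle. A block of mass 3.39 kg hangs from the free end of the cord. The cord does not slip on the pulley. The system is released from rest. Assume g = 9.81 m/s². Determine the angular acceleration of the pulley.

α ≈ 78.9 rad/s²

I = ½MR² = (1/2)(3.99)(0.0783)² = 0.01223 kg·m².
Block: mg − T = ma. Pulley: TR = Iα. No-slip: a = αR, so T = (I/R²)a = 1.995·a.
Then mg = (m + 1.995)a, so a = (3.39)(9.81)/(3.39 + 1.995) = 6.176 m/s².
α = a/R = 6.176/0.0783 = 78.87 rad/s².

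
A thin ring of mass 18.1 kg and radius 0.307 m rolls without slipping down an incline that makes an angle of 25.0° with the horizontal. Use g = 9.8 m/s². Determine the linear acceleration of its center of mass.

a ≈ 2.07 m/s²

Translation along the incline: Mg sinθ − f = Ma.
Rotation about the center: fR = Iα with I = MR². No-slip gives a = αR, so f = (I/R²)a = M a.
Substituting: Mg sinθ = (1 + 1.000)Ma, so a = g sinθ/(1 + 1.000) = (9.8) sin 25.0° / 2.000 = 2.071 m/s².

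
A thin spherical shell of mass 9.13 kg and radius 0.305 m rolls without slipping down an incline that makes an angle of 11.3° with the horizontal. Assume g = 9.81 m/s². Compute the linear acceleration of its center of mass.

Translation along the incline: Mg sinθ − f = Ma.
Rotation about the center: fR = Iα with I = (2/3)MR². No-slip gives a = αR, so f = (I/R²)a = (2/3)M a.
Substituting: Mg sinθ = (1 + 0.6667)Ma, so a = g sinθ/(1 + 0.6667) = (9.81) sin 11.3° / 1.667 = 1.153 m/s².

a ≈ 1.15 m/s²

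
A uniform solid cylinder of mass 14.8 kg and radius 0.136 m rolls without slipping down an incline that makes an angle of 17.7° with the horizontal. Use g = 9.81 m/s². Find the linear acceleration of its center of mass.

Translation along the incline: Mg sinθ − f = Ma.
Rotation about the center: fR = Iα with I = ½MR². No-slip gives a = αR, so f = (I/R²)a = (1/2)M a.
Substituting: Mg sinθ = (1 + 0.5000)Ma, so a = g sinθ/(1 + 0.5000) = (9.81) sin 17.7° / 1.500 = 1.988 m/s².

a ≈ 1.99 m/s²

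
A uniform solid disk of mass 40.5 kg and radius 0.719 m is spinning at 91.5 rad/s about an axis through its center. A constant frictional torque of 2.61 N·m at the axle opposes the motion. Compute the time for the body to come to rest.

I = ½MR² = (1/2)(40.5)(0.719)² = 10.47 kg·m².
The net torque has magnitude 2.61 N·m, opposing ω.
|α| = τ/I = 2.610/10.47 = 0.2493 rad/s² (deceleration).
0 = ω₀ − |α|t ⇒ t = ω₀/|α| = 91.5/0.2493 = 367.0 s.

t ≈ 367 s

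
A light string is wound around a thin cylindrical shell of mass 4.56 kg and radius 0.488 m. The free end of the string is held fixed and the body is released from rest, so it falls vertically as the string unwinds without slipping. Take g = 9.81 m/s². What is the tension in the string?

Translation: Mg − T = Ma. Rotation about the center: TR = Iα with I = MR².
With a = αR: T = (I/R²)a = M a, so Mg = (1 + 1.000)Ma.
a = g/(1 + 1.000) = 9.81/2.000 = 4.905 m/s².
T = 1.000·M·a = (1.000)(4.56)(4.905) = 22.37 N.

T ≈ 22.4 N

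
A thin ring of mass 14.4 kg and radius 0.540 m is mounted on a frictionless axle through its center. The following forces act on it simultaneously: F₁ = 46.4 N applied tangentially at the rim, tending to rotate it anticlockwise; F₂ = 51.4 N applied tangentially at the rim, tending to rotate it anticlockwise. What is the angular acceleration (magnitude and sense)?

α ≈ 12.6 rad/s², anticlockwise

I = MR² = (14.4)(0.540)² = 4.199 kg·m².
Taking anticlockwise as positive: τ₁ = +(46.4)(0.540) = +25.06 N·m; τ₂ = +(51.4)(0.540) = +27.76 N·m.
Net torque τ = 52.81 N·m.
α = τ/I = 52.81/4.199 = 12.58 rad/s².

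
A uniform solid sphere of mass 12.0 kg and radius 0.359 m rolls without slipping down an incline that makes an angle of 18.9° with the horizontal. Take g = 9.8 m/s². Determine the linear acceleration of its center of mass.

a ≈ 2.27 m/s²

Translation along the incline: Mg sinθ − f = Ma.
Rotation about the center: fR = Iα with I = (2/5)MR². No-slip gives a = αR, so f = (I/R²)a = (2/5)M a.
Substituting: Mg sinθ = (1 + 0.4000)Ma, so a = g sinθ/(1 + 0.4000) = (9.8) sin 18.9° / 1.400 = 2.267 m/s².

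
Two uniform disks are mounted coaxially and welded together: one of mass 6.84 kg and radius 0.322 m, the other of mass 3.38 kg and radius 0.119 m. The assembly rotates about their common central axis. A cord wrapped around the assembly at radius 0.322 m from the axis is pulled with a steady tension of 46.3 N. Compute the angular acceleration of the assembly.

α ≈ 39.4 rad/s²

I = ½M₁R₁² + ½M₂R₂² = ½(6.84)(0.322)² + ½(3.38)(0.119)² = 0.3785 kg·m².
τ = F r = (46.3)(0.322) = 14.91 N·m.
α = τ/I = 14.91/0.3785 = 39.39 rad/s².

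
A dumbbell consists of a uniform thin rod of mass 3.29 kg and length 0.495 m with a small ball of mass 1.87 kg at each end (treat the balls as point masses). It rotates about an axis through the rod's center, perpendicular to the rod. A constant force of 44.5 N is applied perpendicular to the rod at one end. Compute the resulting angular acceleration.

α ≈ 37.2 rad/s²

I_rod = (1/12)ML² = (1/12)(3.29)(0.495)² = 0.06718 kg·m².
I_balls = 2·m·(L/2)² = 2(1.87)(0.2475)² = 0.2291 kg·m².
Total I = 0.2963 kg·m².
τ = F·(L/2) = (44.5)(0.247) = 11.01 N·m.
α = τ/I = 11.01/0.2963 = 37.17 rad/s².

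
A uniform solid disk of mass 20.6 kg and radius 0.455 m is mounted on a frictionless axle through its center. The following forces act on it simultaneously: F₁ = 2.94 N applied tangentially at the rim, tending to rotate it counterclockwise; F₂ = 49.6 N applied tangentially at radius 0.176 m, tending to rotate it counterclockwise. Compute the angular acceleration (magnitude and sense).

α ≈ 4.72 rad/s², counterclockwise

I = ½MR² = (1/2)(20.6)(0.455)² = 2.132 kg·m².
Taking counterclockwise as positive: τ₁ = +(2.94)(0.455) = +1.338 N·m; τ₂ = +(49.6)(0.176) = +8.730 N·m.
Net torque τ = 10.07 N·m.
α = τ/I = 10.07/2.132 = 4.721 rad/s².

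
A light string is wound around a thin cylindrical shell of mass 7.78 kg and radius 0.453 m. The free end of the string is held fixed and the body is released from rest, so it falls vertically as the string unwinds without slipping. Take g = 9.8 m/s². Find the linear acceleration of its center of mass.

a ≈ 4.90 m/s²

Translation: Mg − T = Ma. Rotation about the center: TR = Iα with I = MR².
With a = αR: T = (I/R²)a = M a, so Mg = (1 + 1.000)Ma.
a = g/(1 + 1.000) = 9.8/2.000 = 4.900 m/s².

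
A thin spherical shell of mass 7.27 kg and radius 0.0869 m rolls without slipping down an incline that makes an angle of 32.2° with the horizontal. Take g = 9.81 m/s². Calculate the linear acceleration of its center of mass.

Translation along the incline: Mg sinθ − f = Ma.
Rotation about the center: fR = Iα with I = (2/3)MR². No-slip gives a = αR, so f = (I/R²)a = (2/3)M a.
Substituting: Mg sinθ = (1 + 0.6667)Ma, so a = g sinθ/(1 + 0.6667) = (9.81) sin 32.2° / 1.667 = 3.137 m/s².

a ≈ 3.14 m/s²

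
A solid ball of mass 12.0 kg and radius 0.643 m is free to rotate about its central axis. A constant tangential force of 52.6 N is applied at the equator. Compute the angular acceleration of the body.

I = (2/5)MR² = (2/5)(12.0)(0.643)² = 1.985 kg·m².
τ = F R = (52.6)(0.643) = 33.82 N·m.
From τ = Iα: α = 33.82/1.985 = 17.04 rad/s².

α ≈ 17.0 rad/s²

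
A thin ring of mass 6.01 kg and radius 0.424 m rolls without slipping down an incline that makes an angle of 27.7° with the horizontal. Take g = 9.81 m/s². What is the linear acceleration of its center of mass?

Translation along the incline: Mg sinθ − f = Ma.
Rotation about the center: fR = Iα with I = MR². No-slip gives a = αR, so f = (I/R²)a = M a.
Substituting: Mg sinθ = (1 + 1.000)Ma, so a = g sinθ/(1 + 1.000) = (9.81) sin 27.7° / 2.000 = 2.280 m/s².

a ≈ 2.28 m/s²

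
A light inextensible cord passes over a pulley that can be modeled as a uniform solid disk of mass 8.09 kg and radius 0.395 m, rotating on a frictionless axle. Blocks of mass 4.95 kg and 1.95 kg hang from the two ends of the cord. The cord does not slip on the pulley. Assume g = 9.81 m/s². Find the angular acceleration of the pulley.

I = ½MR² = (1/2)(8.09)(0.395)² = 0.6311 kg·m².
Heavier block: m₁g − T₁ = m₁a. Lighter block: T₂ − m₂g = m₂a.
Pulley: (T₁ − T₂)R = Iα = I(a/R), so T₁ − T₂ = (I/R²)a = (1/2)M_p a = 4.045·a.
Adding the three: (m₁ − m₂)g = (m₁ + m₂ + 4.045)a, so a = (4.95 − 1.95)(9.81)/(4.95 + 1.95 + 4.045) = 2.689 m/s².
α = a/R = 2.689/0.395 = 6.807 rad/s².

α ≈ 6.81 rad/s²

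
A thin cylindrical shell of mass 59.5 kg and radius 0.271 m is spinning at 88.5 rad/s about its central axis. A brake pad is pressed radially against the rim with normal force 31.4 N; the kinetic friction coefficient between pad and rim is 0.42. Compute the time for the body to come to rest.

I = MR² = (59.5)(0.271)² = 4.370 kg·m².
Friction force f = μN = (0.42)(31.4) = 13.19 N at the rim; torque magnitude τ = fR = 3.574 N·m, opposing ω.
|α| = τ/I = 3.574/4.370 = 0.8179 rad/s² (deceleration).
0 = ω₀ − |α|t ⇒ t = ω₀/|α| = 88.5/0.8179 = 108.2 s.

t ≈ 108 s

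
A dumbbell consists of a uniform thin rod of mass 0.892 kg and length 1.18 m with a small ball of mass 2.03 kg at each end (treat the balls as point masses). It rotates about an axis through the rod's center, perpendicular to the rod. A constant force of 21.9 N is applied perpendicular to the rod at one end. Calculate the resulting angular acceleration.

α ≈ 8.52 rad/s²

I_rod = (1/12)ML² = (1/12)(0.892)(1.18)² = 0.1035 kg·m².
I_balls = 2·m·(L/2)² = 2(2.03)(0.5900)² = 1.413 kg·m².
Total I = 1.517 kg·m².
τ = F·(L/2) = (21.9)(0.590) = 12.92 N·m.
α = τ/I = 12.92/1.517 = 8.519 rad/s².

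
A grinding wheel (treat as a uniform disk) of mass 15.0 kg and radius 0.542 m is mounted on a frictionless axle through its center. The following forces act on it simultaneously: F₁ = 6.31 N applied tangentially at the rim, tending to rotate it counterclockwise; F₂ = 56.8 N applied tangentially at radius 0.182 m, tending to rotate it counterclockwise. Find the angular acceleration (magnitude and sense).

I = ½MR² = (1/2)(15.0)(0.542)² = 2.203 kg·m².
Taking counterclockwise as positive: τ₁ = +(6.31)(0.542) = +3.420 N·m; τ₂ = +(56.8)(0.182) = +10.34 N·m.
Net torque τ = 13.76 N·m.
α = τ/I = 13.76/2.203 = 6.244 rad/s².

α ≈ 6.24 rad/s², counterclockwise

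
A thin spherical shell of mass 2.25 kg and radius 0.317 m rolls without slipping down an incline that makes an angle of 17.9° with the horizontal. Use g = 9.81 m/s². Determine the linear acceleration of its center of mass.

a ≈ 1.81 m/s²

Translation along the incline: Mg sinθ − f = Ma.
Rotation about the center: fR = Iα with I = (2/3)MR². No-slip gives a = αR, so f = (I/R²)a = (2/3)M a.
Substituting: Mg sinθ = (1 + 0.6667)Ma, so a = g sinθ/(1 + 0.6667) = (9.81) sin 17.9° / 1.667 = 1.809 m/s².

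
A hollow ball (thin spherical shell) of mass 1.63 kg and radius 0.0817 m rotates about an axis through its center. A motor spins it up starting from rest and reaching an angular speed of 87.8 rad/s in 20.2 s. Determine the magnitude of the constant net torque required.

I = (2/3)MR² = (2/3)(1.63)(0.0817)² = 0.007253 kg·m².
α = Δω/Δt = (87.8 − 0)/20.2 = 4.347 rad/s².
τ = Iα = (0.007253)(4.347) = 0.03153 N·m.

τ ≈ 0.0315 N·m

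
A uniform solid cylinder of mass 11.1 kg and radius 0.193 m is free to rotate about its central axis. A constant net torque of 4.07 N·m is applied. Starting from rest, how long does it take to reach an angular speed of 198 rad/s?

t ≈ 10.1 s

I = ½MR² = (1/2)(11.1)(0.193)² = 0.2067 kg·m².
α = τ/I = 4.07/0.2067 = 19.69 rad/s².
ω = αt ⇒ t = ω/α = 198/19.69 = 10.06 s.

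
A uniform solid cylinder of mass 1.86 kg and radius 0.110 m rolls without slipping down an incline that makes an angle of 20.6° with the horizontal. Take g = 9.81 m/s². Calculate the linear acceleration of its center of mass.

a ≈ 2.30 m/s²

Translation along the incline: Mg sinθ − f = Ma.
Rotation about the center: fR = Iα with I = ½MR². No-slip gives a = αR, so f = (I/R²)a = (1/2)M a.
Substituting: Mg sinθ = (1 + 0.5000)Ma, so a = g sinθ/(1 + 0.5000) = (9.81) sin 20.6° / 1.500 = 2.301 m/s².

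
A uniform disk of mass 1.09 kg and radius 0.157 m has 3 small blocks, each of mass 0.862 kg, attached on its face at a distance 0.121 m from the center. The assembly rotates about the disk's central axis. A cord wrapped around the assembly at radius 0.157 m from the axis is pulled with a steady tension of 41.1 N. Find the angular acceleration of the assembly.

α ≈ 126 rad/s²

I_disk = ½MR² = ½(1.09)(0.157)² = 0.01343 kg·m².
I_blocks = 3·m·r² = 3(0.862)(0.121)² = 0.03786 kg·m².
Total I = 0.05130 kg·m².
τ = F r = (41.1)(0.157) = 6.453 N·m.
α = τ/I = 6.453/0.05130 = 125.8 rad/s².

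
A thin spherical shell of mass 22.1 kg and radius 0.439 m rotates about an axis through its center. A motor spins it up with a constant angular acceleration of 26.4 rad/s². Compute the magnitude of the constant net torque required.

I = (2/3)MR² = (2/3)(22.1)(0.439)² = 2.839 kg·m².
τ = Iα = (2.839)(26.40) = 74.96 N·m.

τ ≈ 75.0 N·m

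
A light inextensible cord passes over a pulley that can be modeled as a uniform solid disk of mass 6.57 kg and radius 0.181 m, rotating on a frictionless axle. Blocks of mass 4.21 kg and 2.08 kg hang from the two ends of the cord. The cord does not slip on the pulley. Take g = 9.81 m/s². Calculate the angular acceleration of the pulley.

I = ½MR² = (1/2)(6.57)(0.181)² = 0.1076 kg·m².
Heavier block: m₁g − T₁ = m₁a. Lighter block: T₂ − m₂g = m₂a.
Pulley: (T₁ − T₂)R = Iα = I(a/R), so T₁ − T₂ = (I/R²)a = (1/2)M_p a = 3.285·a.
Adding the three: (m₁ − m₂)g = (m₁ + m₂ + 3.285)a, so a = (4.21 − 2.08)(9.81)/(4.21 + 2.08 + 3.285) = 2.182 m/s².
α = a/R = 2.182/0.181 = 12.06 rad/s².

α ≈ 12.1 rad/s²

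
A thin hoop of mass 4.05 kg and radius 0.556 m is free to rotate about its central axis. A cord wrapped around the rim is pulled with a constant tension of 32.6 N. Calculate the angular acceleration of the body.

α ≈ 14.5 rad/s²

I = MR² = (4.05)(0.556)² = 1.252 kg·m².
τ = F R = (32.6)(0.556) = 18.13 N·m.
From τ = Iα: α = 18.13/1.252 = 14.48 rad/s².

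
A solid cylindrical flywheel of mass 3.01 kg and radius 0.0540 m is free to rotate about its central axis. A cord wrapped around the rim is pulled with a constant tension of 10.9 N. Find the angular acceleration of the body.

I = ½MR² = (1/2)(3.01)(0.0540)² = 0.004389 kg·m².
τ = F R = (10.9)(0.0540) = 0.5886 N·m.
From τ = Iα: α = 0.5886/0.004389 = 134.1 rad/s².

α ≈ 134 rad/s²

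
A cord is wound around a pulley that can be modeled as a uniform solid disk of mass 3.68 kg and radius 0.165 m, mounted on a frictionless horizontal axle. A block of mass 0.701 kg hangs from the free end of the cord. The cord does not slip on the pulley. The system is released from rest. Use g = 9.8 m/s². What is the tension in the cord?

I = ½MR² = (1/2)(3.68)(0.165)² = 0.05009 kg·m².
Block: mg − T = ma. Pulley: TR = Iα. No-slip: a = αR, so T = (I/R²)a = 1.840·a.
Then mg = (m + 1.840)a, so a = (0.701)(9.8)/(0.701 + 1.840) = 2.704 m/s².
T = 1.840·a = 4.975 N.

T ≈ 4.97 N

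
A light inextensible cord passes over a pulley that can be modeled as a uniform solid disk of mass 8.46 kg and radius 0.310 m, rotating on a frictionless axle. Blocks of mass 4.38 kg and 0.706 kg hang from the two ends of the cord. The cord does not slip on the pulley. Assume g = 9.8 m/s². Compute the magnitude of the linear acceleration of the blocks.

a ≈ 3.86 m/s²

I = ½MR² = (1/2)(8.46)(0.310)² = 0.4065 kg·m².
Heavier block: m₁g − T₁ = m₁a. Lighter block: T₂ − m₂g = m₂a.
Pulley: (T₁ − T₂)R = Iα = I(a/R), so T₁ − T₂ = (I/R²)a = (1/2)M_p a = 4.230·a.
Adding the three: (m₁ − m₂)g = (m₁ + m₂ + 4.230)a, so a = (4.38 − 0.706)(9.8)/(4.38 + 0.706 + 4.230) = 3.865 m/s².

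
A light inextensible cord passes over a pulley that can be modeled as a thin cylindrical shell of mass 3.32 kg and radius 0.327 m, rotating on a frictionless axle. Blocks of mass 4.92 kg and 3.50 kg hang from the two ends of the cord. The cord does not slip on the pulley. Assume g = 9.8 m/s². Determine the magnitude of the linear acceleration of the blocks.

a ≈ 1.19 m/s²

I = MR² = (3.32)(0.327)² = 0.3550 kg·m².
Heavier block: m₁g − T₁ = m₁a. Lighter block: T₂ − m₂g = m₂a.
Pulley: (T₁ − T₂)R = Iα = I(a/R), so T₁ − T₂ = (I/R²)a = 1·M_p a = 3.320·a.
Adding the three: (m₁ − m₂)g = (m₁ + m₂ + 3.320)a, so a = (4.92 − 3.50)(9.8)/(4.92 + 3.50 + 3.320) = 1.185 m/s².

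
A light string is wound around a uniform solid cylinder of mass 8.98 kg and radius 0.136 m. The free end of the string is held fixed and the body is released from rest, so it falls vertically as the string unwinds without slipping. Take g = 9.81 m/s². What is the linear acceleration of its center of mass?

Translation: Mg − T = Ma. Rotation about the center: TR = Iα with I = ½MR².
With a = αR: T = (I/R²)a = (1/2)M a, so Mg = (1 + 0.5000)Ma.
a = g/(1 + 0.5000) = 9.81/1.500 = 6.540 m/s².

a ≈ 6.54 m/s²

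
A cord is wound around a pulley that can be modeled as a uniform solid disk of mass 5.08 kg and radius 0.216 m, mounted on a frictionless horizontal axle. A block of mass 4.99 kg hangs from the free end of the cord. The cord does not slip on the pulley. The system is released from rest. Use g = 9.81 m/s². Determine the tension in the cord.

T ≈ 16.5 N

I = ½MR² = (1/2)(5.08)(0.216)² = 0.1185 kg·m².
Block: mg − T = ma. Pulley: TR = Iα. No-slip: a = αR, so T = (I/R²)a = 2.540·a.
Then mg = (m + 2.540)a, so a = (4.99)(9.81)/(4.99 + 2.540) = 6.501 m/s².
T = 2.540·a = 16.51 N.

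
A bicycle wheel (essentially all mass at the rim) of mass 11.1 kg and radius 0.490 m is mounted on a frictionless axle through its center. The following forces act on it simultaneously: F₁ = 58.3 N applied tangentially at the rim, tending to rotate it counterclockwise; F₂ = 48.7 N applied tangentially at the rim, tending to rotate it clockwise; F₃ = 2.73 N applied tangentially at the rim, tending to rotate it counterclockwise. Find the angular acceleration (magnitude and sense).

I = MR² = (11.1)(0.490)² = 2.665 kg·m².
Taking counterclockwise as positive: τ₁ = +(58.3)(0.490) = +28.57 N·m; τ₂ = −(48.7)(0.490) = −23.86 N·m; τ₃ = +(2.73)(0.490) = +1.338 N·m.
Net torque τ = 6.042 N·m.
α = τ/I = 6.042/2.665 = 2.267 rad/s².

α ≈ 2.27 rad/s², counterclockwise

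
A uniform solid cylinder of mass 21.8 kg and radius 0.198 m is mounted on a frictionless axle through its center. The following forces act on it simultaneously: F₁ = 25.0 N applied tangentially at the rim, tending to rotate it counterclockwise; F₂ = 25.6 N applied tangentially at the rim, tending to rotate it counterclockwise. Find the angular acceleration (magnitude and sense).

I = ½MR² = (1/2)(21.8)(0.198)² = 0.4273 kg·m².
Taking counterclockwise as positive: τ₁ = +(25.0)(0.198) = +4.950 N·m; τ₂ = +(25.6)(0.198) = +5.069 N·m.
Net torque τ = 10.02 N·m.
α = τ/I = 10.02/0.4273 = 23.45 rad/s².

α ≈ 23.4 rad/s², counterclockwise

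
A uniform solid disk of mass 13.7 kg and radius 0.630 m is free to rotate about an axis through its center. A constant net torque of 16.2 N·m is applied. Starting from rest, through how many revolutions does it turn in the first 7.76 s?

I = ½MR² = (1/2)(13.7)(0.630)² = 2.719 kg·m².
α = τ/I = 16.2/2.719 = 5.959 rad/s².
θ = ½αt² = ½(5.959)(7.76)² = 179.4 rad.
Revolutions = θ/(2π) = 28.55.

≈ 28.6 revolutions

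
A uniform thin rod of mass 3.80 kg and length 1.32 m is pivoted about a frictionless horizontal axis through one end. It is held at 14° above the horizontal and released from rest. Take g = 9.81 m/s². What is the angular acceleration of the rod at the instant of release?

About the pivot, I = (1/3)ML² = (1/3)(3.80)(1.32)² = 2.207 kg·m².
The weight acts at the center, a distance L/2 = 0.6600 m from the pivot; τ = Mg(L/2) cos 14° = 23.87 N·m.
α = τ/I = 23.87/2.207 = 10.82 rad/s².
(Equivalently α = (3g/(2L)) cos 14° = 10.82 rad/s².)

α ≈ 10.8 rad/s²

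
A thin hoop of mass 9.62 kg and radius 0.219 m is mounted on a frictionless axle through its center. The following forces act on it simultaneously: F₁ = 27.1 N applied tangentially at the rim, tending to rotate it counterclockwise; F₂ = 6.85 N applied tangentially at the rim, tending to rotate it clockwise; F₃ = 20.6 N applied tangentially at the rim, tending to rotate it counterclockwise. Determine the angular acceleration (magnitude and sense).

I = MR² = (9.62)(0.219)² = 0.4614 kg·m².
Taking counterclockwise as positive: τ₁ = +(27.1)(0.219) = +5.935 N·m; τ₂ = −(6.85)(0.219) = −1.500 N·m; τ₃ = +(20.6)(0.219) = +4.511 N·m.
Net torque τ = 8.946 N·m.
α = τ/I = 8.946/0.4614 = 19.39 rad/s².

α ≈ 19.4 rad/s², counterclockwise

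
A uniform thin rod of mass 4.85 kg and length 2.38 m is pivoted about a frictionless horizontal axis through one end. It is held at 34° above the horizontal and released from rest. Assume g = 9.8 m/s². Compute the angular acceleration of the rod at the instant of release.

About the pivot, I = (1/3)ML² = (1/3)(4.85)(2.38)² = 9.157 kg·m².
The weight acts at the center, a distance L/2 = 1.190 m from the pivot; τ = Mg(L/2) cos 34° = 46.89 N·m.
α = τ/I = 46.89/9.157 = 5.121 rad/s².
(Equivalently α = (3g/(2L)) cos 34° = 5.121 rad/s².)

α ≈ 5.12 rad/s²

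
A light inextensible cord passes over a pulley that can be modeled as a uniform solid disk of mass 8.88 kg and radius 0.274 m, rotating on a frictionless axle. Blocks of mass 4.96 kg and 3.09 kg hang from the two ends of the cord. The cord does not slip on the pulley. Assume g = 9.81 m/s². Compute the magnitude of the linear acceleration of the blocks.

I = ½MR² = (1/2)(8.88)(0.274)² = 0.3333 kg·m².
Heavier block: m₁g − T₁ = m₁a. Lighter block: T₂ − m₂g = m₂a.
Pulley: (T₁ − T₂)R = Iα = I(a/R), so T₁ − T₂ = (I/R²)a = (1/2)M_p a = 4.440·a.
Adding the three: (m₁ − m₂)g = (m₁ + m₂ + 4.440)a, so a = (4.96 − 3.09)(9.81)/(4.96 + 3.09 + 4.440) = 1.469 m/s².

a ≈ 1.47 m/s²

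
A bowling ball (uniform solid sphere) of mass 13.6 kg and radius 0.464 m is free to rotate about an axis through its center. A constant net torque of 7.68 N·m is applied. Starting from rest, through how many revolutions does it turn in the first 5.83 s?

≈ 17.7 revolutions

I = (2/5)MR² = (2/5)(13.6)(0.464)² = 1.171 kg·m².
α = τ/I = 7.68/1.171 = 6.557 rad/s².
θ = ½αt² = ½(6.557)(5.83)² = 111.4 rad.
Revolutions = θ/(2π) = 17.74.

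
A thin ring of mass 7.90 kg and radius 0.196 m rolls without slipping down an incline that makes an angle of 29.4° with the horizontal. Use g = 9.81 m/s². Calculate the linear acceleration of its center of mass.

a ≈ 2.41 m/s²

Translation along the incline: Mg sinθ − f = Ma.
Rotation about the center: fR = Iα with I = MR². No-slip gives a = αR, so f = (I/R²)a = M a.
Substituting: Mg sinθ = (1 + 1.000)Ma, so a = g sinθ/(1 + 1.000) = (9.81) sin 29.4° / 2.000 = 2.408 m/s².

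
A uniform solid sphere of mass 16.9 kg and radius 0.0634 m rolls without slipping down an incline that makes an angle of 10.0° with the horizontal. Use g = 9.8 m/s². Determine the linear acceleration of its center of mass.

Translation along the incline: Mg sinθ − f = Ma.
Rotation about the center: fR = Iα with I = (2/5)MR². No-slip gives a = αR, so f = (I/R²)a = (2/5)M a.
Substituting: Mg sinθ = (1 + 0.4000)Ma, so a = g sinθ/(1 + 0.4000) = (9.8) sin 10.0° / 1.400 = 1.216 m/s².

a ≈ 1.22 m/s²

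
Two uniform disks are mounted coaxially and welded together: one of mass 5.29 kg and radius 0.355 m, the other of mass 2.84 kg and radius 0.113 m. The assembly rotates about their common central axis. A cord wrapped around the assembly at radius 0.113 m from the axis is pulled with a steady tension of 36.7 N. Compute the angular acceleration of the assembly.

I = ½M₁R₁² + ½M₂R₂² = ½(5.29)(0.355)² + ½(2.84)(0.113)² = 0.3515 kg·m².
τ = F r = (36.7)(0.113) = 4.147 N·m.
α = τ/I = 4.147/0.3515 = 11.80 rad/s².

α ≈ 11.8 rad/s²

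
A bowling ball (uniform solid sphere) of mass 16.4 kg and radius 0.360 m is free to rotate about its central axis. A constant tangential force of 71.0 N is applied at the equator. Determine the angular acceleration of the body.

I = (2/5)MR² = (2/5)(16.4)(0.360)² = 0.8502 kg·m².
τ = F R = (71.0)(0.360) = 25.56 N·m.
Newton's second law for rotation, τ = Iα, gives α = τ/I = 25.56/0.8502 = 30.06 rad/s².

α ≈ 30.1 rad/s²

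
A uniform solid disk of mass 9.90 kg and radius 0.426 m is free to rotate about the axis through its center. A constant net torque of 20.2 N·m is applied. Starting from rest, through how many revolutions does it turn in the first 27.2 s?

≈ 1320 revolutions

I = ½MR² = (1/2)(9.90)(0.426)² = 0.8983 kg·m².
α = τ/I = 20.2/0.8983 = 22.49 rad/s².
θ = ½αt² = ½(22.49)(27.2)² = 8318 rad.
Revolutions = θ/(2π) = 1324.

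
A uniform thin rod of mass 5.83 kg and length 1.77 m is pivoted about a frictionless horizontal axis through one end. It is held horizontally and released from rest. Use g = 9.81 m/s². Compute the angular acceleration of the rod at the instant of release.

α ≈ 8.31 rad/s²

About the pivot, I = (1/3)ML² = (1/3)(5.83)(1.77)² = 6.088 kg·m².
The weight acts at the center, a distance L/2 = 0.8850 m from the pivot; τ = Mg(L/2) = 50.62 N·m.
α = τ/I = 50.62/6.088 = 8.314 rad/s².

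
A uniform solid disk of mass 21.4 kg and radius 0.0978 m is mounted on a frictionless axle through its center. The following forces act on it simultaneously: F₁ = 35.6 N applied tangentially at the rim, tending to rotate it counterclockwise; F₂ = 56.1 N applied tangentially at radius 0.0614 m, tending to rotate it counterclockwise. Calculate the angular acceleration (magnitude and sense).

I = ½MR² = (1/2)(21.4)(0.0978)² = 0.1023 kg·m².
Taking counterclockwise as positive: τ₁ = +(35.6)(0.0978) = +3.482 N·m; τ₂ = +(56.1)(0.0614) = +3.445 N·m.
Net torque τ = 6.926 N·m.
α = τ/I = 6.926/0.1023 = 67.68 rad/s².

α ≈ 67.7 rad/s², counterclockwise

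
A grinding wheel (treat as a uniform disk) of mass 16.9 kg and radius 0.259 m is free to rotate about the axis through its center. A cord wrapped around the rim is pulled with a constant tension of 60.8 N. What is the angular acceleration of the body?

I = ½MR² = (1/2)(16.9)(0.259)² = 0.5668 kg·m².
τ = F R = (60.8)(0.259) = 15.75 N·m.
Newton's second law for rotation, τ = Iα, gives α = τ/I = 15.75/0.5668 = 27.78 rad/s².

α ≈ 27.8 rad/s²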